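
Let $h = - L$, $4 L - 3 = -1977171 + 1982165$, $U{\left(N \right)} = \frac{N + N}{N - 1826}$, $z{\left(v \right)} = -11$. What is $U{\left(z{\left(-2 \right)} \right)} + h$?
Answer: $- \frac{834491}{668} \approx -1249.2$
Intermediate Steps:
$U{\left(N \right)} = \frac{2 N}{-1826 + N}$
$L = \frac{4997}{4}$ ($L = \frac{3}{4} + \frac{-1977171 + 1982165}{4} = \frac{3}{4} + \frac{1}{4} \cdot 4994 = \frac{3}{4} + \frac{2497}{2} = \frac{4997}{4} \approx 1249.3$)
$h = - \frac{4997}{4}$ ($h = \left(-1\right) \frac{4997}{4} = - \frac{4997}{4} \approx -1249.3$)
$U{\left(z{\left(-2 \right)} \right)} + h = 2 \left(-11\right) \frac{1}{-1826 - 11} - \frac{4997}{4} = 2 \left(-11\right) \frac{1}{-1837} - \frac{4997}{4} = 2 \left(-11\right) \left(- \frac{1}{1837}\right) - \frac{4997}{4} = \frac{2}{167} - \frac{4997}{4} = - \frac{834491}{668}$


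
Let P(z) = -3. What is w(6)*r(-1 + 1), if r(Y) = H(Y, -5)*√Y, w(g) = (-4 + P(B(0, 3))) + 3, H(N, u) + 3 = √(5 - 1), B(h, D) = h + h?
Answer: 0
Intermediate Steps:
B(h, D) = 2*h
H(N, u) = -1 (H(N, u) = -3 + √(5 - 1) = -3 + √4 = -3 + 2 = -1)
w(g) = -4 (w(g) = (-4 - 3) + 3 = -7 + 3 = -4)
r(Y) = -√Y
w(6)*r(-1 + 1) = -(-4)*√(-1 + 1) = -(-4)*√0 = -(-4)*0 = -4*0 = 0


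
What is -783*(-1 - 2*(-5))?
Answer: -7047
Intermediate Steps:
-783*(-1 - 2*(-5)) = -783*(-1 + 10) = -783*9 = -7047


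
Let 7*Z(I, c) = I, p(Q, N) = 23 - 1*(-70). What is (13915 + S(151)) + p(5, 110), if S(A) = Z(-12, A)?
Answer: 98044/7 ≈ 14006.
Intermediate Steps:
p(Q, N) = 93 (p(Q, N) = 23 + 70 = 93)
Z(I, c) = I/7
S(A) = -12/7 (S(A) = (1/7)*(-12) = -12/7)
(13915 + S(151)) + p(5, 110) = (13915 - 12/7) + 93 = 97393/7 + 93 = 98044/7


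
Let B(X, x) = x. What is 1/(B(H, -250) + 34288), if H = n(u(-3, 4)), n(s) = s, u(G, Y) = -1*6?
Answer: 1/34038 ≈ 2.9379e-5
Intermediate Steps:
u(G, Y) = -6
H = -6
1/(B(H, -250) + 34288) = 1/(-250 + 34288) = 1/34038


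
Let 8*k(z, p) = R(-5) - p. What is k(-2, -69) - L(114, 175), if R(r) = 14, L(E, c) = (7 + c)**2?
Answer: -264909/8 ≈ -33114.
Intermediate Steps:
k(z, p) = 7/4 - p/8 (k(z, p) = (14 - p)/8 = 7/4 - p/8)
k(-2, -69) - L(114, 175) = (7/4 - 1/8*(-69)) - (7 + 175)**2 = (7/4 + 69/8) - 1*182**2 = 83/8 - 1*33124 = 83/8 - 33124 = -264909/8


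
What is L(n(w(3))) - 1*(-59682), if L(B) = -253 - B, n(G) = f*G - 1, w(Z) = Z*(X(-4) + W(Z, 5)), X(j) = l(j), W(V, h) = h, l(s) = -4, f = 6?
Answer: 59412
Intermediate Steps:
X(j) = -4
w(Z) = Z (w(Z) = Z*(-4 + 5) = Z*1 = Z)
n(G) = -1 + 6*G (n(G) = 6*G - 1 = -1 + 6*G)
L(n(w(3))) - 1*(-59682) = (-253 - (-1 + 6*3)) - 1*(-59682) = (-253 - (-1 + 18)) + 59682 = (-253 - 1*17) + 59682 = (-253 - 17) + 59682 = -270 + 59682 = 59412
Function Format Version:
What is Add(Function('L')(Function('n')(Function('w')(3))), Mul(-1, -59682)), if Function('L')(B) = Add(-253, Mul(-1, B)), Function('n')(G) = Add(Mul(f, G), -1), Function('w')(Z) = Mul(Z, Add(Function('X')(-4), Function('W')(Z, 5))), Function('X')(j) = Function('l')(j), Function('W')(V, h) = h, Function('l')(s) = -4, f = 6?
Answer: 59412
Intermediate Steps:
Function('X')(j) = -4
Function('w')(Z) = Z (Function('w')(Z) = Mul(Z, Add(-4, 5)) = Mul(Z, 1) = Z)
Function('n')(G) = Add(-1, Mul(6, G)) (Function('n')(G) = Add(Mul(6, G), -1) = Add(-1, Mul(6, G)))
Add(Function('L')(Function('n')(Function('w')(3))), Mul(-1, -59682)) = Add(Add(-253, Mul(-1, Add(-1, Mul(6, 3)))), Mul(-1, -59682)) = Add(Add(-253, Mul(-1, Add(-1, 18))), 59682) = Add(Add(-253, Mul(-1, 17)), 59682) = Add(Add(-253, -17), 59682) = Add(-270, 59682) = 59412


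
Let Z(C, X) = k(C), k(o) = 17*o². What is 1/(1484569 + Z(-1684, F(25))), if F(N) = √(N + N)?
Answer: 1/49694121 ≈ 2.0123e-8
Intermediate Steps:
F(N) = √2*√N (F(N) = √(2*N) = √2*√N)
Z(C, X) = 17*C²
1/(1484569 + Z(-1684, F(25))) = 1/(1484569 + 17*(-1684)²) = 1/(1484569 + 17*2835856) = 1/(1484569 + 48209552) = 1/49694121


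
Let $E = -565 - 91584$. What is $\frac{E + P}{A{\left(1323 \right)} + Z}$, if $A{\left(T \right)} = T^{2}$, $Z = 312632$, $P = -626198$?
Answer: $- \frac{718347}{2062961} \approx -0.34821$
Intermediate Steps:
$E = -92149$ ($E = -565 - 91584 = -92149$)
$\frac{E + P}{A{\left(1323 \right)} + Z} = \frac{-92149 - 626198}{1323^{2} + 312632} = - \frac{718347}{1750329 + 312632} = - \frac{718347}{2062961}$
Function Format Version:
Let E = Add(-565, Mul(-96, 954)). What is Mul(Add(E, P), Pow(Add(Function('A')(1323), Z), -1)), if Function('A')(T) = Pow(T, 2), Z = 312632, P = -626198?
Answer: Rational(-718347, 2062961) ≈ -0.34821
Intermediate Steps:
E = -92149 (E = Add(-565, -91584) = -92149)
Mul(Add(E, P), Pow(Add(Function('A')(1323), Z), -1)) = Mul(Add(-92149, -626198), Pow(Add(Pow(1323, 2), 312632), -1)) = Mul(-718347, Pow(Add(1750329, 312632), -1)) = Mul(-718347, Pow(2062961, -1)) = Mul(-718347, Rational(1, 2062961)) = Rational(-718347, 2062961)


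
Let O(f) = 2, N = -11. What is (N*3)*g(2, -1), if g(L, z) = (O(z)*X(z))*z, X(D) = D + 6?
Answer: 330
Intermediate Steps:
X(D) = 6 + D
g(L, z) = z*(12 + 2*z) (g(L, z) = (2*(6 + z))*z = (12 + 2*z)*z = z*(12 + 2*z))
(N*3)*g(2, -1) = (-11*3)*(2*(-1)*(6 - 1)) = -66*(-1)*5 = -33*(-10) = 330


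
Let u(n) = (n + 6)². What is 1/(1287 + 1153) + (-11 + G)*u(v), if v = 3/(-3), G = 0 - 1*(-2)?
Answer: -548999/2440 ≈ -225.00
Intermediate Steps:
G = 2 (G = 0 + 2 = 2)
v = -1 (v = 3*(-⅓) = -1)
u(n) = (6 + n)²
1/(1287 + 1153) + (-11 + G)*u(v) = 1/(1287 + 1153) + (-11 + 2)*(6 - 1)² = 1/2440 - 9*5² = 1/2440 - 9*25 = 1/2440 - 225 = -548999/2440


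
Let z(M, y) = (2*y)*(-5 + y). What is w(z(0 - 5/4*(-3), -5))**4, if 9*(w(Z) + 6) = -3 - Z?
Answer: 607573201/6561 ≈ 92604.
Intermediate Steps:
z(M, y) = 2*y*(-5 + y)
w(Z) = -19/3 - Z/9 (w(Z) = -6 + (-3 - Z)/9 = -6 + (-1/3 - Z/9) = -19/3 - Z/9)
w(z(0 - 5/4*(-3), -5))**4 = (-19/3 - 2*(-5)*(-5 - 5)/9)**4 = (-19/3 - 2*(-5)*(-10)/9)**4 = (-19/3 - 1/9*100)**4 = (-19/3 - 100/9)**4 = (-157/9)**4 = 607573201/6561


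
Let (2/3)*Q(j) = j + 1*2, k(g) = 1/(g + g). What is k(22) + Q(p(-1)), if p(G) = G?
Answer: 67/44 ≈ 1.5227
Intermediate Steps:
k(g) = 1/(2*g)
Q(j) = 3 + 3*j/2 (Q(j) = 3*(j + 1*2)/2 = 3*(j + 2)/2 = 3*(2 + j)/2 = 3 + 3*j/2)
k(22) + Q(p(-1)) = (½)/22 + (3 + (3/2)*(-1)) = (½)*(1/22) + (3 - 3/2) = 1/44 + 3/2 = 67/44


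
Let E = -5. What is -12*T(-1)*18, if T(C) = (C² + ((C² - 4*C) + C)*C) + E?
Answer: 1728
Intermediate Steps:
T(C) = -5 + C² + C*(C² - 3*C) (T(C) = (C² + ((C² - 4*C) + C)*C) - 5 = (C² + (C² - 3*C)*C) - 5 = (C² + C*(C² - 3*C)) - 5 = -5 + C² + C*(C² - 3*C))
-12*T(-1)*18 = -12*(-5 + (-1)³ - 2*(-1)²)*18 = -12*(-5 - 1 - 2*1)*18 = -12*(-5 - 1 - 2)*18 = -12*(-8)*18 = 96*18 = 1728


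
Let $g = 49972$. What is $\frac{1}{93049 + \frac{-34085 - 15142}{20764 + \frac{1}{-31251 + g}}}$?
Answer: $\frac{388722845}{36169350425738} \approx 1.0747 \cdot 10^{-5}$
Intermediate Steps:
$\frac{1}{93049 + \frac{-34085 - 15142}{20764 + \frac{1}{-31251 + g}}} = \frac{1}{93049 + \frac{-34085 - 15142}{20764 + \frac{1}{-31251 + 49972}}} = \frac{1}{93049 - \frac{49227}{20764 + \frac{1}{18721}}} = \frac{1}{93049 - \frac{49227}{\frac{388722845}{18721}}} = \frac{1}{93049 - \frac{921578667}{388722845}} = \frac{1}{\frac{36169350425738}{388722845}} = \frac{388722845}{36169350425738}$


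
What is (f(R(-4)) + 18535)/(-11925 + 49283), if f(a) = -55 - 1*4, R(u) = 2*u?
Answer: 9238/18679 ≈ 0.49457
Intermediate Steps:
f(a) = -59 (f(a) = -55 - 4 = -59)
(f(R(-4)) + 18535)/(-11925 + 49283) = (-59 + 18535)/(-11925 + 49283) = 18476/37358 = 18476*(1/37358) = 9238/18679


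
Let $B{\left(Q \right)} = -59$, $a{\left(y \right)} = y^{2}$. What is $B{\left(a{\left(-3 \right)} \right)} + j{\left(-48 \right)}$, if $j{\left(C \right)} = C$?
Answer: $-107$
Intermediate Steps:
$B{\left(a{\left(-3 \right)} \right)} + j{\left(-48 \right)} = -59 - 48 = -107$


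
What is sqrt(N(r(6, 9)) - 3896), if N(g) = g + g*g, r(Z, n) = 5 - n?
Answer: 2*I*sqrt(971) ≈ 62.322*I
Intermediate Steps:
N(g) = g + g**2
sqrt(N(r(6, 9)) - 3896) = sqrt((5 - 1*9)*(1 + (5 - 1*9)) - 3896) = sqrt((5 - 9)*(1 + (5 - 9)) - 3896) = sqrt(-4*(1 - 4) - 3896) = sqrt(-4*(-3) - 3896) = sqrt(12 - 3896) = sqrt(-3884) = 2*I*sqrt(971)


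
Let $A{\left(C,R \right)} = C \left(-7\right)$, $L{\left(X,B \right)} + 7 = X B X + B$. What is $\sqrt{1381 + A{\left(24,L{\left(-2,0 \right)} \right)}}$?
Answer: $\sqrt{1213} \approx 34.828$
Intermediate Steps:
$L{\left(X,B \right)} = -7 + B + B X^{2}$ ($L{\left(X,B \right)} = -7 + \left(X B X + B\right) = -7 + \left(B X X + B\right) = -7 + \left(B X^{2} + B\right) = -7 + \left(B + B X^{2}\right) = -7 + B + B X^{2}$)
$A{\left(C,R \right)} = - 7 C$
$\sqrt{1381 + A{\left(24,L{\left(-2,0 \right)} \right)}} = \sqrt{1381 - 168} = \sqrt{1213}$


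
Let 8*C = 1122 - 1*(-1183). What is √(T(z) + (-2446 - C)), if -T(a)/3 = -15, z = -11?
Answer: I*√43026/4 ≈ 51.857*I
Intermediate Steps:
T(a) = 45 (T(a) = -3*(-15) = 45)
C = 2305/8 (C = (1122 - 1*(-1183))/8 = (1122 + 1183)/8 = (⅛)*2305 = 2305/8 ≈ 288.13)
√(T(z) + (-2446 - C)) = √(45 + (-2446 - 1*2305/8)) = √(45 + (-2446 - 2305/8)) = √(45 - 21873/8) = √(-21513/8) = I*√43026/4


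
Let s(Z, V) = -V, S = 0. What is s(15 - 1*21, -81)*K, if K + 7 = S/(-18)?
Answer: -567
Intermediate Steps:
K = -7 (K = -7 + 0/(-18) = -7 + 0*(-1/18) = -7 + 0 = -7)
s(15 - 1*21, -81)*K = -1*(-81)*(-7) = 81*(-7) = -567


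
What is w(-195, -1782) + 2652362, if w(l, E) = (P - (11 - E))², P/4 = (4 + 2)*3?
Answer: 5614203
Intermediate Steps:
P = 72 (P = 4*((4 + 2)*3) = 4*(6*3) = 4*18 = 72)
w(l, E) = (61 + E)² (w(l, E) = (72 - (11 - E))² = (72 + (-11 + E))² = (61 + E)²)
w(-195, -1782) + 2652362 = (61 - 1782)² + 2652362 = (-1721)² + 2652362 = 2961841 + 2652362 = 5614203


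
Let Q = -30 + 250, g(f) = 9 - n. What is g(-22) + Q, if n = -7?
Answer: 236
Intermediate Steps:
g(f) = 16 (g(f) = 9 - 1*(-7) = 9 + 7 = 16)
Q = 220
g(-22) + Q = 16 + 220 = 236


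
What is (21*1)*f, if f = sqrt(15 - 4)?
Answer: 21*sqrt(11) ≈ 69.649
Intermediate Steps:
f = sqrt(11) ≈ 3.3166
(21*1)*f = (21*1)*sqrt(11) = 21*sqrt(11)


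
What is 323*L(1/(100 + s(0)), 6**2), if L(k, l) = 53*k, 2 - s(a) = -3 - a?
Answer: 17119/105 ≈ 163.04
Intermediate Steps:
s(a) = 5 + a (s(a) = 2 - (-3 - a) = 2 + (3 + a) = 5 + a)
323*L(1/(100 + s(0)), 6**2) = 323*(53/(100 + (5 + 0))) = 323*(53/(100 + 5)) = 323*(53/105) = 17119/105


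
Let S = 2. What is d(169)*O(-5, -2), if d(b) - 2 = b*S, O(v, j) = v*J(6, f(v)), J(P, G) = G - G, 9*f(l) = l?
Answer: 0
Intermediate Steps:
f(l) = l/9
J(P, G) = 0
O(v, j) = 0 (O(v, j) = v*0 = 0)
d(b) = 2 + 2*b (d(b) = 2 + b*2 = 2 + 2*b)
d(169)*O(-5, -2) = (2 + 2*169)*0 = (2 + 338)*0 = 340*0 = 0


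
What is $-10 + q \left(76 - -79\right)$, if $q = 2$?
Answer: $300$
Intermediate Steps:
$-10 + q \left(76 - -79\right) = -10 + 2 \left(76 - -79\right) = -10 + 2 \left(76 + 79\right) = -10 + 2 \cdot 155 = -10 + 310 = 300$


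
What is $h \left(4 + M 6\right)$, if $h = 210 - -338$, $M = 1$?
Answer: $5480$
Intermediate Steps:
$h = 548$ ($h = 210 + 338 = 548$)
$h \left(4 + M 6\right) = 548 \left(4 + 1 \cdot 6\right) = 548 \left(4 + 6\right) = 548 \cdot 10 = 5480$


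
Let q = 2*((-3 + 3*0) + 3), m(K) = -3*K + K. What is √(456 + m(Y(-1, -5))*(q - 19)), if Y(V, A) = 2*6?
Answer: 4*√57 ≈ 30.199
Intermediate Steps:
Y(V, A) = 12
m(K) = -2*K
q = 0 (q = 2*((-3 + 0) + 3) = 2*(-3 + 3) = 2*0 = 0)
√(456 + m(Y(-1, -5))*(q - 19)) = √(456 + (-2*12)*(0 - 19)) = √(456 - 24*(-19)) = √(456 + 456) = √912 = 4*√57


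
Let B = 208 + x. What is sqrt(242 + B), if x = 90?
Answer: 6*sqrt(15) ≈ 23.238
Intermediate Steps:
B = 298 (B = 208 + 90 = 298)
sqrt(242 + B) = sqrt(242 + 298) = sqrt(540) = 6*sqrt(15)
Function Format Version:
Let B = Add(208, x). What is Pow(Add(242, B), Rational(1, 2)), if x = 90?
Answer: Mul(6, Pow(15, Rational(1, 2))) ≈ 23.238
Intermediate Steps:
B = 298 (B = Add(208, 90) = 298)
Pow(Add(242, B), Rational(1, 2)) = Pow(Add(242, 298), Rational(1, 2)) = Pow(540, Rational(1, 2)) = Mul(6, Pow(15, Rational(1, 2)))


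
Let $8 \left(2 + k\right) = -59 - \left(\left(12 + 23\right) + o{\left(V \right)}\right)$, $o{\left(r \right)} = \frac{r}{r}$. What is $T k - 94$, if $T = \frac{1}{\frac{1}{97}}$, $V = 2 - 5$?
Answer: $- \frac{11519}{8} \approx -1439.9$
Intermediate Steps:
$V = -3$ ($V = 2 - 5 = -3$)
$T = 97$ ($T = \frac{1}{\frac{1}{97}} = 97$)
$o{\left(r \right)} = 1$
$k = - \frac{111}{8}$ ($k = -2 + \frac{-59 - \left(\left(12 + 23\right) + 1\right)}{8} = -2 + \frac{-59 - \left(35 + 1\right)}{8} = -2 + \frac{-59 - 36}{8} = -2 + \frac{1}{8} \left(-95\right) = -2 - \frac{95}{8} = - \frac{111}{8} \approx -13.875$)
$T k - 94 = 97 \left(- \frac{111}{8}\right) - 94 = - \frac{10767}{8} - 94 = - \frac{11519}{8}$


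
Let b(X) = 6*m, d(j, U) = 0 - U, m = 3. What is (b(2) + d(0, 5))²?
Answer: 169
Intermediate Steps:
d(j, U) = -U
b(X) = 18 (b(X) = 6*3 = 18)
(b(2) + d(0, 5))² = (18 - 1*5)² = (18 - 5)² = 13² = 169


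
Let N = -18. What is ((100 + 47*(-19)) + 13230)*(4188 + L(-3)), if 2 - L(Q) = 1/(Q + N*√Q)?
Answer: 17040319247/327 - 24874*I*√3/109 ≈ 5.2111e+7 - 395.26*I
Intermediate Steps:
L(Q) = 2 - 1/(Q - 18*√Q)
((100 + 47*(-19)) + 13230)*(4188 + L(-3)) = ((100 + 47*(-19)) + 13230)*(4188 + (1 - 2*(-3) + 36*√(-3))/(-1*(-3) + 18*√(-3))) = ((100 - 893) + 13230)*(4188 + (1 + 6 + 36*(I*√3))/(3 + 18*(I*√3))) = (-793 + 13230)*(4188 + (1 + 6 + 36*I*√3)/(3 + 18*I*√3)) = 12437*(4188 + (7 + 36*I*√3)/(3 + 18*I*√3)) = 52086156 + 12437*(7 + 36*I*√3)/(3 + 18*I*√3)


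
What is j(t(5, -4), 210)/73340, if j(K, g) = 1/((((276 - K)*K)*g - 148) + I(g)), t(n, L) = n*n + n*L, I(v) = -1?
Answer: 1/20857969340 ≈ 4.7943e-11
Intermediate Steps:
t(n, L) = n² + L*n
j(K, g) = 1/(-149 + K*g*(276 - K)) (j(K, g) = 1/((((276 - K)*K)*g - 148) - 1) = 1/(((K*(276 - K))*g - 148) - 1) = 1/((K*g*(276 - K) - 148) - 1) = 1/((-148 + K*g*(276 - K)) - 1) = 1/(-149 + K*g*(276 - K)))
j(t(5, -4), 210)/73340 = -1/(149 + 210*(5*(-4 + 5))² - 276*5*(-4 + 5)*210)/73340 = -1/(149 + 210*(5*1)² - 276*5*1*210)*(1/73340) = -1/(149 + 210*5² - 276*5*210)*(1/73340) = -1/(149 + 210*25 - 289800)*(1/73340) = -1/(149 + 5250 - 289800)*(1/73340) = -1/(-284401)*(1/73340) = -1*(-1/284401)*(1/73340) = (1/284401)*(1/73340) = 1/20857969340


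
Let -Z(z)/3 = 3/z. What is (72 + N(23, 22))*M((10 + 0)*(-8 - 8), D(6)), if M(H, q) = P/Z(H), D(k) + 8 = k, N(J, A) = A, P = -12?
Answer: -60160/3 ≈ -20053.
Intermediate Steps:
Z(z) = -9/z
D(k) = -8 + k
M(H, q) = 4*H/3 (M(H, q) = -12*(-H/9) = -(-4)*H/3 = 4*H/3)
(72 + N(23, 22))*M((10 + 0)*(-8 - 8), D(6)) = (72 + 22)*(4*((10 + 0)*(-8 - 8))/3) = 94*(4*(10*(-16))/3) = 94*((4/3)*(-160)) = 94*(-640/3) = -60160/3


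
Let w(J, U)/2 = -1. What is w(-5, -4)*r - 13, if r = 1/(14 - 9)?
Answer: -67/5 ≈ -13.400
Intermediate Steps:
w(J, U) = -2 (w(J, U) = 2*(-1) = -2)
r = ⅕ (r = 1/5 = ⅕ ≈ 0.20000)
w(-5, -4)*r - 13 = -2*⅕ - 13 = -⅖ - 13 = -67/5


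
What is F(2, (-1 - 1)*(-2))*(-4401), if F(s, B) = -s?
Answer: 8802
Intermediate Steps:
F(2, (-1 - 1)*(-2))*(-4401) = -1*2*(-4401) = -2*(-4401) = 8802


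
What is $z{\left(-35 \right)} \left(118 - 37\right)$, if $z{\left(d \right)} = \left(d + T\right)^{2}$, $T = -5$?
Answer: $129600$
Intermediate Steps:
$z{\left(d \right)} = \left(-5 + d\right)^{2}$ ($z{\left(d \right)} = \left(d - 5\right)^{2} = \left(-5 + d\right)^{2}$)
$z{\left(-35 \right)} \left(118 - 37\right) = \left(-5 - 35\right)^{2} \left(118 - 37\right) = \left(-40\right)^{2} \left(118 - 37\right) = 1600 \cdot 81 = 129600$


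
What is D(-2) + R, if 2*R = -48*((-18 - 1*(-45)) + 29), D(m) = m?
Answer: -1346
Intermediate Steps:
R = -1344 (R = (-48*((-18 - 1*(-45)) + 29))/2 = (-48*((-18 + 45) + 29))/2 = (-48*(27 + 29))/2 = (-48*56)/2 = (½)*(-2688) = -1344)
D(-2) + R = -2 - 1344 = -1346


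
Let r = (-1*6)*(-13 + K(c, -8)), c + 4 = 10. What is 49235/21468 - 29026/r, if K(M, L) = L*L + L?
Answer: 105972133/923124 ≈ 114.80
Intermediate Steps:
c = 6 (c = -4 + 10 = 6)
K(M, L) = L + L**2 (K(M, L) = L**2 + L = L + L**2)
r = -258 (r = (-1*6)*(-13 - 8*(1 - 8)) = -6*(-13 - 8*(-7)) = -6*(-13 + 56) = -6*43 = -258)
49235/21468 - 29026/r = 49235/21468 - 29026/(-258) = 49235*(1/21468) - 29026*(-1/258) = 49235/21468 + 14513/129 = 105972133/923124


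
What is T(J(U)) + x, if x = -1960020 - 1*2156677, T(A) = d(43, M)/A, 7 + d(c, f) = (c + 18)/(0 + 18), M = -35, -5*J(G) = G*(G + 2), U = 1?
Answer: -222301313/54 ≈ -4.1167e+6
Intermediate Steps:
J(G) = -G*(2 + G)/5 (J(G) = -G*(G + 2)/5 = -G*(2 + G)/5)
d(c, f) = -6 + c/18 (d(c, f) = -7 + (c + 18)/(0 + 18) = -7 + (18 + c)/18 = -7 + (18 + c)*(1/18) = -7 + (1 + c/18) = -6 + c/18)
T(A) = -65/(18*A) (T(A) = (-6 + (1/18)*43)/A = (-6 + 43/18)/A = -65/(18*A))
x = -4116697 (x = -1960020 - 2156677 = -4116697)
T(J(U)) + x = -65*(-5/(2 + 1))/18 - 4116697 = -65/(18*((-⅕*1*3))) - 4116697 = -65/(18*(-⅗)) - 4116697 = -65/18*(-5/3) - 4116697 = 325/54 - 4116697 = -222301313/54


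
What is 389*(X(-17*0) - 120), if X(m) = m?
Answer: -46680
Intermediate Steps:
389*(X(-17*0) - 120) = 389*(-17*0 - 120) = 389*(0 - 120) = 389*(-120) = -46680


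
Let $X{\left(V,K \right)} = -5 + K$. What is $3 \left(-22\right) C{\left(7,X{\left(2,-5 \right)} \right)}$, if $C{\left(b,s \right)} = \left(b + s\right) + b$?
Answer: $-264$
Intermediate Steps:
$C{\left(b,s \right)} = s + 2 b$
$3 \left(-22\right) C{\left(7,X{\left(2,-5 \right)} \right)} = 3 \left(-22\right) \left(\left(-5 - 5\right) + 2 \cdot 7\right) = - 66 \left(-10 + 14\right) = \left(-66\right) 4 = -264$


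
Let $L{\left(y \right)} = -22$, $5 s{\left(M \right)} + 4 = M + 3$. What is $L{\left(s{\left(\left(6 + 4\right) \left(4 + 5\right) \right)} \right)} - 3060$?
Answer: $-3082$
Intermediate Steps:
$s{\left(M \right)} = - \frac{1}{5} + \frac{M}{5}$ ($s{\left(M \right)} = - \frac{4}{5} + \frac{M + 3}{5} = - \frac{4}{5} + \frac{3 + M}{5} = - \frac{4}{5} + \left(\frac{3}{5} + \frac{M}{5}\right) = - \frac{1}{5} + \frac{M}{5}$)
$L{\left(s{\left(\left(6 + 4\right) \left(4 + 5\right) \right)} \right)} - 3060 = -22 - 3060 = -3082$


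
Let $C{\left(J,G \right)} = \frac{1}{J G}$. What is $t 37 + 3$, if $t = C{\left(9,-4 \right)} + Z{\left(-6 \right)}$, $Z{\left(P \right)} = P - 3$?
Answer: $- \frac{11917}{36} \approx -331.03$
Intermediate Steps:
$C{\left(J,G \right)} = \frac{1}{G J}$
$Z{\left(P \right)} = -3 + P$
$t = - \frac{325}{36}$ ($t = \frac{1}{\left(-4\right) 9} - 9 = \left(- \frac{1}{4}\right) \frac{1}{9} - 9 = - \frac{1}{36} - 9 = - \frac{325}{36} \approx -9.0278$)
$t 37 + 3 = \left(- \frac{325}{36}\right) 37 + 3 = - \frac{12025}{36} + 3 = - \frac{11917}{36}$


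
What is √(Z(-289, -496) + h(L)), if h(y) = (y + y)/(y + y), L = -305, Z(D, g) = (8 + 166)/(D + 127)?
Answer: I*√6/9 ≈ 0.27217*I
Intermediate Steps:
Z(D, g) = 174/(127 + D)
h(y) = 1 (h(y) = (2*y)/((2*y)) = (2*y)*(1/(2*y)) = 1)
√(Z(-289, -496) + h(L)) = √(174/(127 - 289) + 1) = √(174/(-162) + 1) = √(174*(-1/162) + 1) = √(-29/27 + 1) = √(-2/27) = I*√6/9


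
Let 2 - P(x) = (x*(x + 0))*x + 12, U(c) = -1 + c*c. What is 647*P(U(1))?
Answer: -6470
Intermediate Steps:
U(c) = -1 + c²
P(x) = -10 - x³ (P(x) = 2 - ((x*(x + 0))*x + 12) = 2 - ((x*x)*x + 12) = 2 - (x²*x + 12) = 2 - (x³ + 12) = 2 - (12 + x³) = 2 + (-12 - x³) = -10 - x³)
647*P(U(1)) = 647*(-10 - (-1 + 1²)³) = 647*(-10 - (-1 + 1)³) = 647*(-10 - 1*0³) = 647*(-10 - 1*0) = 647*(-10 + 0) = 647*(-10) = -6470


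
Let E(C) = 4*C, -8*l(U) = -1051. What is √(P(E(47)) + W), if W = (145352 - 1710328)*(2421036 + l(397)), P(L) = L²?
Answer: I*√3789068798514 ≈ 1.9466e+6*I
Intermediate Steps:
l(U) = 1051/8 (l(U) = -⅛*(-1051) = 1051/8)
W = -3789068833858 (W = (145352 - 1710328)*(2421036 + 1051/8) = -1564976*19369339/8 = -3789068833858)
√(P(E(47)) + W) = √((4*47)² - 3789068833858) = √(188² - 3789068833858) = √(35344 - 3789068833858) = √(-3789068798514) = I*√3789068798514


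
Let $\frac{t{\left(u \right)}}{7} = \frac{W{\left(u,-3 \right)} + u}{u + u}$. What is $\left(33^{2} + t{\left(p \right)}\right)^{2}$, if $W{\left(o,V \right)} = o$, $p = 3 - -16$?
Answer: $1201216$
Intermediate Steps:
$p = 19$ ($p = 3 + 16 = 19$)
$t{\left(u \right)} = 7$ ($t{\left(u \right)} = 7 \frac{u + u}{u + u} = 7 \frac{2 u}{2 u} = 7 \cdot 2 u \frac{1}{2 u} = 7 \cdot 1 = 7$)
$\left(33^{2} + t{\left(p \right)}\right)^{2} = \left(33^{2} + 7\right)^{2} = \left(1089 + 7\right)^{2} = 1096^{2} = 1201216$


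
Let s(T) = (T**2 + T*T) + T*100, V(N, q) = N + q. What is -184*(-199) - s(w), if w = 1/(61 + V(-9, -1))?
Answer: 95233114/2601 ≈ 36614.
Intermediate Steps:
w = 1/51 (w = 1/(61 + (-9 - 1)) = 1/(61 - 10) = 1/51 ≈ 0.019608)
s(T) = 2*T**2 + 100*T (s(T) = (T**2 + T**2) + 100*T = 2*T**2 + 100*T)
-184*(-199) - s(w) = -184*(-199) - 2*(50 + 1/51)/51 = 36616 - 2*2551/(51*51) = 36616 - 1*5102/2601 = 36616 - 5102/2601 = 95233114/2601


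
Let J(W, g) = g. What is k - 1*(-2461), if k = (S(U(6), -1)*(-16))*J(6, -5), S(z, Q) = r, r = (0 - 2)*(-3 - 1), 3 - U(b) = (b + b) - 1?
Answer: 3101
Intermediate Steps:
U(b) = 4 - 2*b (U(b) = 3 - ((b + b) - 1) = 3 - (2*b - 1) = 3 - (-1 + 2*b) = 3 + (1 - 2*b) = 4 - 2*b)
r = 8 (r = -2*(-4) = 8)
S(z, Q) = 8
k = 640 (k = (8*(-16))*(-5) = -128*(-5) = 640)
k - 1*(-2461) = 640 - 1*(-2461) = 640 + 2461 = 3101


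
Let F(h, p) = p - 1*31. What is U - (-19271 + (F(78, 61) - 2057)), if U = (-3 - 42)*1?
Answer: 21253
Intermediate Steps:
U = -45 (U = -45*1 = -45)
F(h, p) = -31 + p (F(h, p) = p - 31 = -31 + p)
U - (-19271 + (F(78, 61) - 2057)) = -45 - (-19271 + ((-31 + 61) - 2057)) = -45 - (-19271 + (30 - 2057)) = -45 - (-19271 - 2027) = -45 - 1*(-21298) = -45 + 21298 = 21253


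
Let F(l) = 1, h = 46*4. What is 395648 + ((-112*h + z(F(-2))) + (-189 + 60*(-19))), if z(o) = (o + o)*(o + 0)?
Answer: 373713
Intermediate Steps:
h = 184
z(o) = 2*o² (z(o) = (2*o)*o = 2*o²)
395648 + ((-112*h + z(F(-2))) + (-189 + 60*(-19))) = 395648 + ((-112*184 + 2*1²) + (-189 + 60*(-19))) = 395648 + ((-20608 + 2*1) + (-189 - 1140)) = 395648 + ((-20608 + 2) - 1329) = 395648 + (-20606 - 1329) = 395648 - 21935 = 373713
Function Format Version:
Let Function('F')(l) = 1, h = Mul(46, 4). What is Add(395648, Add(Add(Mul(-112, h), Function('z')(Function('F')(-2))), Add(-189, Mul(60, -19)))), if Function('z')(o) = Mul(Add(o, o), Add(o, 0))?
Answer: 373713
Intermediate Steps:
h = 184
Function('z')(o) = Mul(2, Pow(o, 2)) (Function('z')(o) = Mul(Mul(2, o), o) = Mul(2, Pow(o, 2)))
Add(395648, Add(Add(Mul(-112, h), Function('z')(Function('F')(-2))), Add(-189, Mul(60, -19)))) = Add(395648, Add(Add(Mul(-112, 184), Mul(2, Pow(1, 2))), Add(-189, Mul(60, -19)))) = Add(395648, Add(Add(-20608, Mul(2, 1)), Add(-189, -1140))) = Add(395648, Add(Add(-20608, 2), -1329)) = Add(395648, Add(-20606, -1329)) = Add(395648, -21935) = 373713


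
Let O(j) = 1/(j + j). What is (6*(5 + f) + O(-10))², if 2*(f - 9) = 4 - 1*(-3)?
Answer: 4405801/400 ≈ 11015.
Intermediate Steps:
f = 25/2 (f = 9 + (4 - 1*(-3))/2 = 9 + (4 + 3)/2 = 9 + (½)*7 = 9 + 7/2 = 25/2 ≈ 12.500)
O(j) = 1/(2*j)
(6*(5 + f) + O(-10))² = (6*(5 + 25/2) + (½)/(-10))² = (6*(35/2) + (½)*(-⅒))² = (105 - 1/20)² = (2099/20)² = 4405801/400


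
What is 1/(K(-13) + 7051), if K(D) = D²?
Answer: 1/7220 ≈ 0.00013850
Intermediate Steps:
1/(K(-13) + 7051) = 1/((-13)² + 7051) = 1/(169 + 7051) = 1/7220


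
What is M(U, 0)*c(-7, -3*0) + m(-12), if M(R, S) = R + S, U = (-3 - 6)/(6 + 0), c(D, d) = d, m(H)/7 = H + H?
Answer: -168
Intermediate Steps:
m(H) = 14*H (m(H) = 7*(H + H) = 7*(2*H) = 14*H)
U = -3/2 (U = -9/6 = -9*⅙ = -3/2 ≈ -1.5000)
M(U, 0)*c(-7, -3*0) + m(-12) = (-3/2 + 0)*(-3*0) + 14*(-12) = -3/2*0 - 168 = 0 - 168 = -168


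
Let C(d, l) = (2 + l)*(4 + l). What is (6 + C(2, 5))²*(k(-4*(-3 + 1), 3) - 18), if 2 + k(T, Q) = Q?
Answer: -80937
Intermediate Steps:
k(T, Q) = -2 + Q
(6 + C(2, 5))²*(k(-4*(-3 + 1), 3) - 18) = (6 + (8 + 5² + 6*5))²*((-2 + 3) - 18) = (6 + (8 + 25 + 30))²*(1 - 18) = (6 + 63)²*(-17) = 69²*(-17) = 4761*(-17) = -80937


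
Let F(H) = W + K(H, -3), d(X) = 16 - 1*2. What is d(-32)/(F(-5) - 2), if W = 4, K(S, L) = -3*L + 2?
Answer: 14/13 ≈ 1.0769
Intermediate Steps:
d(X) = 14 (d(X) = 16 - 2 = 14)
K(S, L) = 2 - 3*L
F(H) = 15 (F(H) = 4 + (2 - 3*(-3)) = 4 + (2 + 9) = 4 + 11 = 15)
d(-32)/(F(-5) - 2) = 14/(15 - 2) = 14/13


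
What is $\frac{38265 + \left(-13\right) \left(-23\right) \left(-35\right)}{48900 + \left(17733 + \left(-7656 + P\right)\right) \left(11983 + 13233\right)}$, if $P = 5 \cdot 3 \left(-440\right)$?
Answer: $\frac{6950}{21931233} \approx 0.0003169$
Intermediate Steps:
$P = -6600$ ($P = 15 \left(-440\right) = -6600$)
$\frac{38265 + \left(-13\right) \left(-23\right) \left(-35\right)}{48900 + \left(17733 + \left(-7656 + P\right)\right) \left(11983 + 13233\right)} = \frac{38265 + \left(-13\right) \left(-23\right) \left(-35\right)}{48900 + \left(17733 - 14256\right) \left(11983 + 13233\right)} = \frac{38265 + 299 \left(-35\right)}{48900 + \left(17733 - 14256\right) 25216} = \frac{38265 - 10465}{48900 + 3477 \cdot 25216} = \frac{27800}{48900 + 87676032} = \frac{27800}{87724932} = 27800 \cdot \frac{1}{87724932} = \frac{6950}{21931233}$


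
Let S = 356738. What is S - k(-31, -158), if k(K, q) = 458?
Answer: 356280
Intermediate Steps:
S - k(-31, -158) = 356738 - 1*458 = 356738 - 458 = 356280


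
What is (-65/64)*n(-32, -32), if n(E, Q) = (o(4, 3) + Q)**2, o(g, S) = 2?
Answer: -14625/16 ≈ -914.06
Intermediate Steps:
n(E, Q) = (2 + Q)**2
(-65/64)*n(-32, -32) = (-65/64)*(2 - 32)**2 = -65*1/64*(-30)**2 = -65/64*900 = -14625/16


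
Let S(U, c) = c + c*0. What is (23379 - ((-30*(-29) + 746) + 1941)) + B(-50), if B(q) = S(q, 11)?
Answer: 19833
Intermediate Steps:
S(U, c) = c (S(U, c) = c + 0 = c)
B(q) = 11
(23379 - ((-30*(-29) + 746) + 1941)) + B(-50) = (23379 - ((-30*(-29) + 746) + 1941)) + 11 = (23379 - ((870 + 746) + 1941)) + 11 = (23379 - (1616 + 1941)) + 11 = (23379 - 1*3557) + 11 = (23379 - 3557) + 11 = 19822 + 11 = 19833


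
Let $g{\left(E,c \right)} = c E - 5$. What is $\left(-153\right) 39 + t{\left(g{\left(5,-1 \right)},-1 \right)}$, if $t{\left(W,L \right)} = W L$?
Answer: $-5957$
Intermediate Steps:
$g{\left(E,c \right)} = -5 + E c$ ($g{\left(E,c \right)} = E c - 5 = -5 + E c$)
$t{\left(W,L \right)} = L W$
$\left(-153\right) 39 + t{\left(g{\left(5,-1 \right)},-1 \right)} = \left(-153\right) 39 - \left(-5 + 5 \left(-1\right)\right) = -5967 - \left(-5 - 5\right) = -5967 - -10 = -5967 + 10 = -5957$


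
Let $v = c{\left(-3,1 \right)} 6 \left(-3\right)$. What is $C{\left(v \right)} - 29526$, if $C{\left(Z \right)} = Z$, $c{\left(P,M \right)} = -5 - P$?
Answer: $-29490$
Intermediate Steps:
$v = 36$ ($v = \left(-5 - -3\right) 6 \left(-3\right) = \left(-5 + 3\right) 6 \left(-3\right) = \left(-2\right) 6 \left(-3\right) = \left(-12\right) \left(-3\right) = 36$)
$C{\left(v \right)} - 29526 = 36 - 29526 = -29490$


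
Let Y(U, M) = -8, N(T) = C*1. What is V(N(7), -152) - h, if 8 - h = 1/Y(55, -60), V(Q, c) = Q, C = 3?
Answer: -41/8 ≈ -5.1250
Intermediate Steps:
N(T) = 3 (N(T) = 3*1 = 3)
h = 65/8 (h = 8 - 1/(-8) = 8 - 1*(-1/8) = 8 + 1/8 = 65/8 ≈ 8.1250)
V(N(7), -152) - h = 3 - 1*65/8 = 3 - 65/8 = -41/8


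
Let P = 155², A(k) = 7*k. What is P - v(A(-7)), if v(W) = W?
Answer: 24074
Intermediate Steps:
P = 24025
P - v(A(-7)) = 24025 - 7*(-7) = 24025 - 1*(-49) = 24025 + 49 = 24074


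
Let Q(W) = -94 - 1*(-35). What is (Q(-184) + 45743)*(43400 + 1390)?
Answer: 2046186360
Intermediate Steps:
Q(W) = -59 (Q(W) = -94 + 35 = -59)
(Q(-184) + 45743)*(43400 + 1390) = (-59 + 45743)*(43400 + 1390) = 45684*44790 = 2046186360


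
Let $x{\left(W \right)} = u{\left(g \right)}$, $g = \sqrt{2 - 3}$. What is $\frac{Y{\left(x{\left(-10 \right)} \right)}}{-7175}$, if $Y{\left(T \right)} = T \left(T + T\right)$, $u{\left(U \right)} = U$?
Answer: $\frac{2}{7175} \approx 0.00027875$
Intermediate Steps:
$g = i$ ($g = \sqrt{-1} = i \approx 1.0 i$)
$x{\left(W \right)} = i$
$Y{\left(T \right)} = 2 T^{2}$ ($Y{\left(T \right)} = T 2 T = 2 T^{2}$)
$\frac{Y{\left(x{\left(-10 \right)} \right)}}{-7175} = \frac{2 i^{2}}{-7175} = 2 \left(-1\right) \left(- \frac{1}{7175}\right) = \left(-2\right) \left(- \frac{1}{7175}\right) = \frac{2}{7175}$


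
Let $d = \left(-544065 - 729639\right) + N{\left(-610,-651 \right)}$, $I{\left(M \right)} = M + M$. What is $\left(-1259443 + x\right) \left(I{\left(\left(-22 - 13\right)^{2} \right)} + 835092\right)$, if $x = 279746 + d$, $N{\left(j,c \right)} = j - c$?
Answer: $-1887283641120$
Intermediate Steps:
$I{\left(M \right)} = 2 M$
$d = -1273663$ ($d = \left(-544065 - 729639\right) - -41 = -1273704 + \left(-610 + 651\right) = -1273704 + 41 = -1273663$)
$x = -993917$ ($x = 279746 - 1273663 = -993917$)
$\left(-1259443 + x\right) \left(I{\left(\left(-22 - 13\right)^{2} \right)} + 835092\right) = \left(-1259443 - 993917\right) \left(2 \left(-22 - 13\right)^{2} + 835092\right) = - 2253360 \left(2 \left(-35\right)^{2} + 835092\right) = - 2253360 \left(2 \cdot 1225 + 835092\right) = - 2253360 \left(2450 + 835092\right) = \left(-2253360\right) 837542 = -1887283641120$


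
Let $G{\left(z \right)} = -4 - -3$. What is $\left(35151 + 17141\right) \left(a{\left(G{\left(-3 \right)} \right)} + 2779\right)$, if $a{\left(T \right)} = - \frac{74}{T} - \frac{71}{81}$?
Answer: $\frac{12080602424}{81} \approx 1.4914 \cdot 10^{8}$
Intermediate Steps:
$G{\left(z \right)} = -1$ ($G{\left(z \right)} = -4 + 3 = -1$)
$a{\left(T \right)} = - \frac{71}{81} - \frac{74}{T}$ ($a{\left(T \right)} = - \frac{74}{T} - \frac{71}{81} = - \frac{71}{81} - \frac{74}{T}$)
$\left(35151 + 17141\right) \left(a{\left(G{\left(-3 \right)} \right)} + 2779\right) = \left(35151 + 17141\right) \left(\left(- \frac{71}{81} - \frac{74}{-1}\right) + 2779\right) = 52292 \left(\left(- \frac{71}{81} - -74\right) + 2779\right) = 52292 \left(\left(- \frac{71}{81} + 74\right) + 2779\right) = 52292 \left(\frac{5923}{81} + 2779\right) = 52292 \cdot \frac{231022}{81} = \frac{12080602424}{81}$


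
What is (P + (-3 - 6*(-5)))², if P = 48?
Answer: 5625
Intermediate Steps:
(P + (-3 - 6*(-5)))² = (48 + (-3 - 6*(-5)))² = (48 + (-3 + 30))² = (48 + 27)² = 75² = 5625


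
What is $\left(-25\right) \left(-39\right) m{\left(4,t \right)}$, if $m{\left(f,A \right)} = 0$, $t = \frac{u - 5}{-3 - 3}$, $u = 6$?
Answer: $0$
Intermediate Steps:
$t = - \frac{1}{6}$ ($t = \frac{6 - 5}{-3 - 3} = 1 \frac{1}{-6} = 1 \left(- \frac{1}{6}\right) = - \frac{1}{6} \approx -0.16667$)
$\left(-25\right) \left(-39\right) m{\left(4,t \right)} = \left(-25\right) \left(-39\right) 0 = 975 \cdot 0 = 0$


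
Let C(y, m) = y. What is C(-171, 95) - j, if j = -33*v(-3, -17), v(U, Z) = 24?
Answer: 621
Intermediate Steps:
j = -792 (j = -33*24 = -792)
C(-171, 95) - j = -171 - 1*(-792) = -171 + 792 = 621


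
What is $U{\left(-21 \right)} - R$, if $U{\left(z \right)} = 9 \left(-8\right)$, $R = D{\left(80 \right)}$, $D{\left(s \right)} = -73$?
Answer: $1$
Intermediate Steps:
$R = -73$
$U{\left(z \right)} = -72$
$U{\left(-21 \right)} - R = -72 - -73 = -72 + 73 = 1$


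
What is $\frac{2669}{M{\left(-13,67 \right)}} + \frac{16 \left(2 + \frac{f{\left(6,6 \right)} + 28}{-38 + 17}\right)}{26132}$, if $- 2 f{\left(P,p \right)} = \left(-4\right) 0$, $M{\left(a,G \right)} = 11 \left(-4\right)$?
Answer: $- \frac{52309379}{862356} \approx -60.659$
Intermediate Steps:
$M{\left(a,G \right)} = -44$
$f{\left(P,p \right)} = 0$ ($f{\left(P,p \right)} = - \frac{\left(-4\right) 0}{2} = \left(- \frac{1}{2}\right) 0 = 0$)
$\frac{2669}{M{\left(-13,67 \right)}} + \frac{16 \left(2 + \frac{f{\left(6,6 \right)} + 28}{-38 + 17}\right)}{26132} = \frac{2669}{-44} + \frac{16 \left(2 + \frac{0 + 28}{-38 + 17}\right)}{26132} = 2669 \left(- \frac{1}{44}\right) + 16 \left(2 + \frac{28}{-21}\right) \frac{1}{26132} = - \frac{2669}{44} + 16 \left(2 + 28 \left(- \frac{1}{21}\right)\right) \frac{1}{26132} = - \frac{2669}{44} + 16 \left(2 - \frac{4}{3}\right) \frac{1}{26132} = - \frac{2669}{44} + 16 \cdot \frac{2}{3} \cdot \frac{1}{26132} = - \frac{2669}{44} + \frac{32}{3} \cdot \frac{1}{26132} = - \frac{2669}{44} + \frac{8}{19599} = - \frac{52309379}{862356}$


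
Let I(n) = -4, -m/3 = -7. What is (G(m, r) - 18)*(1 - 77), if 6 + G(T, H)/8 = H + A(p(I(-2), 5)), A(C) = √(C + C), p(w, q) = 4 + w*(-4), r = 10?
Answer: -1064 - 1216*√10 ≈ -4909.3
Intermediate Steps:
m = 21 (m = -3*(-7) = 21)
p(w, q) = 4 - 4*w
A(C) = √2*√C (A(C) = √(2*C) = √2*√C)
G(T, H) = -48 + 8*H + 16*√10 (G(T, H) = -48 + 8*(H + √2*√(4 - 4*(-4))) = -48 + 8*(H + √2*√(4 + 16)) = -48 + 8*(H + √2*√20) = -48 + 8*(H + √2*(2*√5)) = -48 + 8*(H + 2*√10) = -48 + (8*H + 16*√10) = -48 + 8*H + 16*√10)
(G(m, r) - 18)*(1 - 77) = ((-48 + 8*10 + 16*√10) - 18)*(1 - 77) = ((-48 + 80 + 16*√10) - 18)*(-76) = ((32 + 16*√10) - 18)*(-76) = (14 + 16*√10)*(-76) = -1064 - 1216*√10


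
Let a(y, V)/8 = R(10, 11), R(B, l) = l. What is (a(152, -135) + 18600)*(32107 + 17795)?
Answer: 932568576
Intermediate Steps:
a(y, V) = 88 (a(y, V) = 8*11 = 88)
(a(152, -135) + 18600)*(32107 + 17795) = (88 + 18600)*(32107 + 17795) = 18688*49902 = 932568576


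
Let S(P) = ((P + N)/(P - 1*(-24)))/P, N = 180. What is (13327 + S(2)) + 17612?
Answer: 61885/2 ≈ 30943.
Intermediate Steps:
S(P) = (180 + P)/(P*(24 + P)) (S(P) = ((P + 180)/(P - 1*(-24)))/P = ((180 + P)/(P + 24))/P = ((180 + P)/(24 + P))/P = (180 + P)/(P*(24 + P)))
(13327 + S(2)) + 17612 = (13327 + (180 + 2)/(2*(24 + 2))) + 17612 = (13327 + (½)*182/26) + 17612 = (13327 + (½)*(1/26)*182) + 17612 = (13327 + 7/2) + 17612 = 26661/2 + 17612 = 61885/2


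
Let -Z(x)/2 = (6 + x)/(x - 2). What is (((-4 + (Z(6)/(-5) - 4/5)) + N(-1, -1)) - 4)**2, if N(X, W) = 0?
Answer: 1444/25 ≈ 57.760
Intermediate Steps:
Z(x) = -2*(6 + x)/(-2 + x) (Z(x) = -2*(6 + x)/(x - 2) = -2*(6 + x)/(-2 + x))
(((-4 + (Z(6)/(-5) - 4/5)) + N(-1, -1)) - 4)**2 = (((-4 + ((2*(-6 - 1*6)/(-2 + 6))/(-5) - 4/5)) + 0) - 4)**2 = (((-4 + ((2*(-6 - 6)/4)*(-1/5) - 4*1/5)) + 0) - 4)**2 = (((-4 + ((2*(1/4)*(-12))*(-1/5) - 4/5)) + 0) - 4)**2 = (((-4 + (-6*(-1/5) - 4/5)) + 0) - 4)**2 = (((-4 + (6/5 - 4/5)) + 0) - 4)**2 = (((-4 + 2/5) + 0) - 4)**2 = ((-18/5 + 0) - 4)**2 = (-18/5 - 4)**2 = (-38/5)**2 = 1444/25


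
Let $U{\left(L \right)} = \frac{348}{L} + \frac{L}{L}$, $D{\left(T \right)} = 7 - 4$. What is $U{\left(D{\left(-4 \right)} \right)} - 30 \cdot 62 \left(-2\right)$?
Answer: $3837$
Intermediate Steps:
$D{\left(T \right)} = 3$ ($D{\left(T \right)} = 7 - 4 = 3$)
$U{\left(L \right)} = 1 + \frac{348}{L}$ ($U{\left(L \right)} = \frac{348}{L} + 1 = 1 + \frac{348}{L}$)
$U{\left(D{\left(-4 \right)} \right)} - 30 \cdot 62 \left(-2\right) = \frac{348 + 3}{3} - 30 \cdot 62 \left(-2\right) = \frac{1}{3} \cdot 351 - 1860 \left(-2\right) = 117 - -3720 = 117 + 3720 = 3837$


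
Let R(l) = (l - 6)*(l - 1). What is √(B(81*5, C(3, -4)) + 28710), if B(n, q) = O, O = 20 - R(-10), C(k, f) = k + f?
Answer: √28554 ≈ 168.98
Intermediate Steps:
C(k, f) = f + k
R(l) = (-1 + l)*(-6 + l) (R(l) = (-6 + l)*(-1 + l) = (-1 + l)*(-6 + l))
O = -156 (O = 20 - (6 + (-10)² - 7*(-10)) = 20 - (6 + 100 + 70) = 20 - 1*176 = 20 - 176 = -156)
B(n, q) = -156
√(B(81*5, C(3, -4)) + 28710) = √(-156 + 28710) = √28554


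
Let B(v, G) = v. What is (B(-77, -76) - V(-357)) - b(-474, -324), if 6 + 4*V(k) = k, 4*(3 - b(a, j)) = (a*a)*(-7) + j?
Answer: -1573013/4 ≈ -3.9325e+5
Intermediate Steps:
b(a, j) = 3 - j/4 + 7*a²/4 (b(a, j) = 3 - ((a*a)*(-7) + j)/4 = 3 - (a²*(-7) + j)/4 = 3 - (-7*a² + j)/4 = 3 - (j - 7*a²)/4 = 3 + (-j/4 + 7*a²/4) = 3 - j/4 + 7*a²/4)
V(k) = -3/2 + k/4
(B(-77, -76) - V(-357)) - b(-474, -324) = (-77 - (-3/2 + (¼)*(-357))) - (3 - ¼*(-324) + (7/4)*(-474)²) = (-77 - (-3/2 - 357/4)) - (3 + 81 + (7/4)*224676) = (-77 - 1*(-363/4)) - (3 + 81 + 393183) = (-77 + 363/4) - 1*393267 = 55/4 - 393267 = -1573013/4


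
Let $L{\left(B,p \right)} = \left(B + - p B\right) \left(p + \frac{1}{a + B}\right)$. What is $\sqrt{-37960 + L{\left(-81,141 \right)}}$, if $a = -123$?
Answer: $\frac{\sqrt{451107155}}{17} \approx 1249.4$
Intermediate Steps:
$L{\left(B,p \right)} = \left(B - B p\right) \left(p + \frac{1}{-123 + B}\right)$ ($L{\left(B,p \right)} = \left(B + - p B\right) \left(p + \frac{1}{-123 + B}\right) = \left(B - B p\right) \left(p + \frac{1}{-123 + B}\right)$)
$\sqrt{-37960 + L{\left(-81,141 \right)}} = \sqrt{-37960 - \frac{81 \left(1 - 17484 + 123 \cdot 141^{2} - 11421 - - 81 \cdot 141^{2}\right)}{-123 - 81}} = \sqrt{-37960 - \frac{81 \left(1 - 17484 + 123 \cdot 19881 - 11421 - \left(-81\right) 19881\right)}{-204}} = \sqrt{-37960 - - \frac{27 \left(1 - 17484 + 2445363 - 11421 + 1610361\right)}{68}} = \sqrt{-37960 - \left(- \frac{27}{68}\right) 4026820} = \sqrt{-37960 + \frac{27181035}{17}} = \sqrt{\frac{26535715}{17}} = \frac{\sqrt{451107155}}{17}$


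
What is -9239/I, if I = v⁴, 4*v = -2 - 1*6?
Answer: -9239/16 ≈ -577.44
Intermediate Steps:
v = -2 (v = (-2 - 1*6)/4 = (-2 - 6)/4 = (¼)*(-8) = -2)
I = 16 (I = (-2)⁴ = 16)
-9239/I = -9239/16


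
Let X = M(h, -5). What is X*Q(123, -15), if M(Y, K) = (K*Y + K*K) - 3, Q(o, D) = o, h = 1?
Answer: 2091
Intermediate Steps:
M(Y, K) = -3 + K² + K*Y (M(Y, K) = (K*Y + K²) - 3 = (K² + K*Y) - 3 = -3 + K² + K*Y)
X = 17 (X = -3 + (-5)² - 5*1 = -3 + 25 - 5 = 17)
X*Q(123, -15) = 17*123 = 2091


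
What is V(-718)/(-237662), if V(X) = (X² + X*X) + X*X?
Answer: -773286/118831 ≈ -6.5074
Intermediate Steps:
V(X) = 3*X² (V(X) = (X² + X²) + X² = 2*X² + X² = 3*X²)
V(-718)/(-237662) = (3*(-718)²)/(-237662) = (3*515524)*(-1/237662) = 1546572*(-1/237662) = -773286/118831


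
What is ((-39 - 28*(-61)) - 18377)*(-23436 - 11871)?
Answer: 589909356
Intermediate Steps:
((-39 - 28*(-61)) - 18377)*(-23436 - 11871) = ((-39 + 1708) - 18377)*(-35307) = (1669 - 18377)*(-35307) = -16708*(-35307) = 589909356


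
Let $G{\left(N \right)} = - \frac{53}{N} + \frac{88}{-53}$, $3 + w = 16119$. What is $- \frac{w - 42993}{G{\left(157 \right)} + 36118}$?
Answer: $\frac{74547839}{100173751} \approx 0.74419$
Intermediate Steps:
$w = 16116$ ($w = -3 + 16119 = 16116$)
$G{\left(N \right)} = - \frac{88}{53} - \frac{53}{N}$ ($G{\left(N \right)} = - \frac{53}{N} + 88 \left(- \frac{1}{53}\right) = - \frac{53}{N} - \frac{88}{53} = - \frac{88}{53} - \frac{53}{N}$)
$- \frac{w - 42993}{G{\left(157 \right)} + 36118} = - \frac{16116 - 42993}{\left(- \frac{88}{53} - \frac{53}{157}\right) + 36118} = - \frac{-26877}{\left(- \frac{88}{53} - \frac{53}{157}\right) + 36118} = - \frac{-26877}{- \frac{16625}{8321} + 36118} = - \frac{-26877}{\frac{300521253}{8321}} = - \frac{\left(-26877\right) 8321}{300521253} = \left(-1\right) \left(- \frac{74547839}{100173751}\right) = \frac{74547839}{100173751}$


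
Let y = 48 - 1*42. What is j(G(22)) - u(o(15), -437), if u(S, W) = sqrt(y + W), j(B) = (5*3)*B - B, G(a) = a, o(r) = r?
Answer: 308 - I*sqrt(431) ≈ 308.0 - 20.761*I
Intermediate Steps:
y = 6 (y = 48 - 42 = 6)
j(B) = 14*B (j(B) = 15*B - B = 14*B)
u(S, W) = sqrt(6 + W)
j(G(22)) - u(o(15), -437) = 14*22 - sqrt(6 - 437) = 308 - sqrt(-431) = 308 - I*sqrt(431)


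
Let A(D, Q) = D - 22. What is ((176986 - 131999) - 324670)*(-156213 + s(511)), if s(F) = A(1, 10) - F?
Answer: 43838911835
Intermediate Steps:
A(D, Q) = -22 + D
s(F) = -21 - F (s(F) = (-22 + 1) - F = -21 - F)
((176986 - 131999) - 324670)*(-156213 + s(511)) = ((176986 - 131999) - 324670)*(-156213 + (-21 - 1*511)) = (44987 - 324670)*(-156213 + (-21 - 511)) = -279683*(-156213 - 532) = -279683*(-156745) = 43838911835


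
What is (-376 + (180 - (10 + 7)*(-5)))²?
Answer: 12321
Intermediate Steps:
(-376 + (180 - (10 + 7)*(-5)))² = (-376 + (180 - 17*(-5)))² = (-376 + (180 - 1*(-85)))² = (-376 + (180 + 85))² = (-376 + 265)² = (-111)² = 12321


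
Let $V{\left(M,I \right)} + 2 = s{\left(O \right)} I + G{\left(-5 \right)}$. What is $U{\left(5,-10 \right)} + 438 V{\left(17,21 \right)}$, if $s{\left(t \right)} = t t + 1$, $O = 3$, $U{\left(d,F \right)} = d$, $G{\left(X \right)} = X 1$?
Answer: $88919$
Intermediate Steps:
$G{\left(X \right)} = X$
$s{\left(t \right)} = 1 + t^{2}$ ($s{\left(t \right)} = t^{2} + 1 = 1 + t^{2}$)
$V{\left(M,I \right)} = -7 + 10 I$ ($V{\left(M,I \right)} = -2 + \left(\left(1 + 3^{2}\right) I - 5\right) = -2 + \left(\left(1 + 9\right) I - 5\right) = -2 + \left(10 I - 5\right) = -2 + \left(-5 + 10 I\right) = -7 + 10 I$)
$U{\left(5,-10 \right)} + 438 V{\left(17,21 \right)} = 5 + 438 \left(-7 + 10 \cdot 21\right) = 5 + 438 \left(-7 + 210\right) = 5 + 438 \cdot 203 = 5 + 88914 = 88919$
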